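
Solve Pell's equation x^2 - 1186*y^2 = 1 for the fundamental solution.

First expand sqrt(1186) as a continued fraction. With x_i = (sqrt(1186) + m_i)/d_i and (m_0, d_0) = (0, 1): a_0 = floor(sqrt(1186)) = 34, since 34^2 = 1156 <= 1186 < 1225 = 35^2.
Iterate m_{i+1} = d_i*a_i - m_i, d_{i+1} = (1186 - m_{i+1}^2)/d_i, a_{i+1} = floor((a_0 + m_{i+1})/d_{i+1}):
  m_1 = 1*34 - 0 = 34, d_1 = (1186 - 34^2)/1 = 30/1 = 30, a_1 = floor((34 + 34)/30) = 2.
  m_2 = 30*2 - 34 = 26, d_2 = (1186 - 26^2)/30 = 510/30 = 17, a_2 = floor((34 + 26)/17) = 3.
  m_3 = 17*3 - 26 = 25, d_3 = (1186 - 25^2)/17 = 561/17 = 33, a_3 = floor((34 + 25)/33) = 1.
  m_4 = 33*1 - 25 = 8, d_4 = (1186 - 8^2)/33 = 1122/33 = 34, a_4 = floor((34 + 8)/34) = 1.
  m_5 = 34*1 - 8 = 26, d_5 = (1186 - 26^2)/34 = 510/34 = 15, a_5 = floor((34 + 26)/15) = 4.
  m_6 = 15*4 - 26 = 34, d_6 = (1186 - 34^2)/15 = 30/15 = 2, a_6 = floor((34 + 34)/2) = 34.
  m_7 = 2*34 - 34 = 34, d_7 = (1186 - 34^2)/2 = 30/2 = 15, a_7 = floor((34 + 34)/15) = 4.
  m_8 = 15*4 - 34 = 26, d_8 = (1186 - 26^2)/15 = 510/15 = 34, a_8 = floor((34 + 26)/34) = 1.
  m_9 = 34*1 - 26 = 8, d_9 = (1186 - 8^2)/34 = 1122/34 = 33, a_9 = floor((34 + 8)/33) = 1.
  m_10 = 33*1 - 8 = 25, d_10 = (1186 - 25^2)/33 = 561/33 = 17, a_10 = floor((34 + 25)/17) = 3.
  m_11 = 17*3 - 25 = 26, d_11 = (1186 - 26^2)/17 = 510/17 = 30, a_11 = floor((34 + 26)/30) = 2.
  m_12 = 30*2 - 26 = 34, d_12 = (1186 - 34^2)/30 = 30/30 = 1, a_12 = floor((34 + 34)/1) = 68.
  m_13 = 1*68 - 34 = 34, d_13 = (1186 - 34^2)/1 = 30/1 = 30: (m_13, d_13) = (m_1, d_1) = (34, 30), so from here the quotients repeat a_1, ..., a_12; the period length is 12.
So sqrt(1186) = [34; (2, 3, 1, 1, 4, 34, 4, 1, 1, 3, 2, 68)] with period length k = 12.
k is even, so the fundamental solution of x^2 - 1186y^2 = 1 is (p_{k-1}, q_{k-1}) = (p_11, q_11); compute convergents through index 11.
Convergents (p_i = a_i*p_{i-1} + p_{i-2}, q_i = a_i*q_{i-1} + q_{i-2} with p_{-2}=0, p_{-1}=1, q_{-2}=1, q_{-1}=0):
  i=0: a_0=34, p_0 = 34*1 + 0 = 34, q_0 = 34*0 + 1 = 1.
  i=1: a_1=2, p_1 = 2*34 + 1 = 69, q_1 = 2*1 + 0 = 2.
  i=2: a_2=3, p_2 = 3*69 + 34 = 241, q_2 = 3*2 + 1 = 7.
  i=3: a_3=1, p_3 = 1*241 + 69 = 310, q_3 = 1*7 + 2 = 9.
  i=4: a_4=1, p_4 = 1*310 + 241 = 551, q_4 = 1*9 + 7 = 16.
  i=5: a_5=4, p_5 = 4*551 + 310 = 2514, q_5 = 4*16 + 9 = 73.
  i=6: a_6=34, p_6 = 34*2514 + 551 = 86027, q_6 = 34*73 + 16 = 2498.
  i=7: a_7=4, p_7 = 4*86027 + 2514 = 346622, q_7 = 4*2498 + 73 = 10065.
  i=8: a_8=1, p_8 = 1*346622 + 86027 = 432649, q_8 = 1*10065 + 2498 = 12563.
  i=9: a_9=1, p_9 = 1*432649 + 346622 = 779271, q_9 = 1*12563 + 10065 = 22628.
  i=10: a_10=3, p_10 = 3*779271 + 432649 = 2770462, q_10 = 3*22628 + 12563 = 80447.
  i=11: a_11=2, p_11 = 2*2770462 + 779271 = 6320195, q_11 = 2*80447 + 22628 = 183522.
Check: 6320195^2 - 1186*183522^2 = 39944864838025 - 39944864838024 = 1, so (x, y) = (6320195, 183522) solves the equation, and by the theorem it is the least positive solution.

(x, y) = (6320195, 183522)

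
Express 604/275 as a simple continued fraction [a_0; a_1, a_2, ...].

[2; 5, 10, 1, 4]

Run the Euclidean algorithm on 604 and 275; the successive quotients are the partial quotients a_0, a_1, ... (each step inverts the fractional part left over by the previous one):
  604 = 2*275 + 54, so a_0 = 2.
  275 = 5*54 + 5, so a_1 = 5.
  54 = 10*5 + 4, so a_2 = 10.
  5 = 1*4 + 1, so a_3 = 1.
  4 = 4*1 + 0, so a_4 = 4.
The remainder reaches 0 after 5 divisions, so the expansion has 5 partial quotients, read off in order.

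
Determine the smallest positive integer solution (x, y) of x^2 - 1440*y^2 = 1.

First expand sqrt(1440) as a continued fraction. With x_i = (sqrt(1440) + m_i)/d_i and (m_0, d_0) = (0, 1): a_0 = floor(sqrt(1440)) = 37, since 37^2 = 1369 <= 1440 < 1444 = 38^2.
Iterate m_{i+1} = d_i*a_i - m_i, d_{i+1} = (1440 - m_{i+1}^2)/d_i, a_{i+1} = floor((a_0 + m_{i+1})/d_{i+1}):
  m_1 = 1*37 - 0 = 37, d_1 = (1440 - 37^2)/1 = 71/1 = 71, a_1 = floor((37 + 37)/71) = 1.
  m_2 = 71*1 - 37 = 34, d_2 = (1440 - 34^2)/71 = 284/71 = 4, a_2 = floor((37 + 34)/4) = 17.
  m_3 = 4*17 - 34 = 34, d_3 = (1440 - 34^2)/4 = 284/4 = 71, a_3 = floor((37 + 34)/71) = 1.
  m_4 = 71*1 - 34 = 37, d_4 = (1440 - 37^2)/71 = 71/71 = 1, a_4 = floor((37 + 37)/1) = 74.
  m_5 = 1*74 - 37 = 37, d_5 = (1440 - 37^2)/1 = 71/1 = 71: (m_5, d_5) = (m_1, d_1) = (37, 71), so from here the quotients repeat a_1, ..., a_4; the period length is 4.
So sqrt(1440) = [37; (1, 17, 1, 74)] with period length k = 4.
k is even, so the fundamental solution of x^2 - 1440y^2 = 1 is (p_{k-1}, q_{k-1}) = (p_3, q_3); compute convergents through index 3.
Convergents (p_i = a_i*p_{i-1} + p_{i-2}, q_i = a_i*q_{i-1} + q_{i-2} with p_{-2}=0, p_{-1}=1, q_{-2}=1, q_{-1}=0):
  i=0: a_0=37, p_0 = 37*1 + 0 = 37, q_0 = 37*0 + 1 = 1.
  i=1: a_1=1, p_1 = 1*37 + 1 = 38, q_1 = 1*1 + 0 = 1.
  i=2: a_2=17, p_2 = 17*38 + 37 = 683, q_2 = 17*1 + 1 = 18.
  i=3: a_3=1, p_3 = 1*683 + 38 = 721, q_3 = 1*18 + 1 = 19.
Check: 721^2 - 1440*19^2 = 519841 - 519840 = 1, so (x, y) = (721, 19) solves the equation, and by the theorem it is the least positive solution.

(x, y) = (721, 19)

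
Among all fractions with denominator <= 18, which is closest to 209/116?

Expand x = 209/116 as a continued fraction with the Euclidean algorithm:
  209 = 1*116 + 93, so a_0 = 1.
  116 = 1*93 + 23, so a_1 = 1.
  93 = 4*23 + 1, so a_2 = 4.
  23 = 23*1 + 0, so a_3 = 23.
so x = [1; 1, 4, 23].
Convergents (p_i = a_i*p_{i-1} + p_{i-2}, q_i = a_i*q_{i-1} + q_{i-2} with p_{-2}=0, p_{-1}=1, q_{-2}=1, q_{-1}=0), until the denominator exceeds 18:
  i=0: a_0=1, p_0 = 1*1 + 0 = 1, q_0 = 1*0 + 1 = 1.
  i=1: a_1=1, p_1 = 1*1 + 1 = 2, q_1 = 1*1 + 0 = 1.
  i=2: a_2=4, p_2 = 4*2 + 1 = 9, q_2 = 4*1 + 1 = 5.
  i=3: a_3=23, p_3 = 23*9 + 2 = 209, q_3 = 23*5 + 1 = 116.
q_3 = 116 > 18, so the last convergent with denominator <= 18 is p_2/q_2 = 9/5.
The closest fraction with denominator <= 18 is either p_2/q_2 or the intermediate fraction (k*p_2 + p_1)/(k*q_2 + q_1) with the largest k >= 1 whose denominator stays <= 18; these approach x as k grows, and every other convergent or intermediate fraction in range is farther away.
Largest k: floor((18 - q_1)/q_2) = floor((18 - 1)/5) = 3.
That gives (3*9 + 2)/(3*5 + 1) = 29/16.
Compare the errors: |x - 9/5| = |209*5 - 9*116|/(116*5) = 1/580, and |x - 29/16| = |209*16 - 29*116|/(116*16) = 20/1856.
Cross-multiplying, 1*1856 = 1856 < 11600 = 20*580, so 1/580 is smaller: the convergent 9/5 is closer to x than 29/16.

9/5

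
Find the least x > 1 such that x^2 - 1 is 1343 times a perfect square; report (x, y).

First expand sqrt(1343) as a continued fraction. With x_i = (sqrt(1343) + m_i)/d_i and (m_0, d_0) = (0, 1): a_0 = floor(sqrt(1343)) = 36, since 36^2 = 1296 <= 1343 < 1369 = 37^2.
Iterate m_{i+1} = d_i*a_i - m_i, d_{i+1} = (1343 - m_{i+1}^2)/d_i, a_{i+1} = floor((a_0 + m_{i+1})/d_{i+1}):
  m_1 = 1*36 - 0 = 36, d_1 = (1343 - 36^2)/1 = 47/1 = 47, a_1 = floor((36 + 36)/47) = 1.
  m_2 = 47*1 - 36 = 11, d_2 = (1343 - 11^2)/47 = 1222/47 = 26, a_2 = floor((36 + 11)/26) = 1.
  m_3 = 26*1 - 11 = 15, d_3 = (1343 - 15^2)/26 = 1118/26 = 43, a_3 = floor((36 + 15)/43) = 1.
  m_4 = 43*1 - 15 = 28, d_4 = (1343 - 28^2)/43 = 559/43 = 13, a_4 = floor((36 + 28)/13) = 4.
  m_5 = 13*4 - 28 = 24, d_5 = (1343 - 24^2)/13 = 767/13 = 59, a_5 = floor((36 + 24)/59) = 1.
  m_6 = 59*1 - 24 = 35, d_6 = (1343 - 35^2)/59 = 118/59 = 2, a_6 = floor((36 + 35)/2) = 35.
  m_7 = 2*35 - 35 = 35, d_7 = (1343 - 35^2)/2 = 118/2 = 59, a_7 = floor((36 + 35)/59) = 1.
  m_8 = 59*1 - 35 = 24, d_8 = (1343 - 24^2)/59 = 767/59 = 13, a_8 = floor((36 + 24)/13) = 4.
  m_9 = 13*4 - 24 = 28, d_9 = (1343 - 28^2)/13 = 559/13 = 43, a_9 = floor((36 + 28)/43) = 1.
  m_10 = 43*1 - 28 = 15, d_10 = (1343 - 15^2)/43 = 1118/43 = 26, a_10 = floor((36 + 15)/26) = 1.
  m_11 = 26*1 - 15 = 11, d_11 = (1343 - 11^2)/26 = 1222/26 = 47, a_11 = floor((36 + 11)/47) = 1.
  m_12 = 47*1 - 11 = 36, d_12 = (1343 - 36^2)/47 = 47/47 = 1, a_12 = floor((36 + 36)/1) = 72.
  m_13 = 1*72 - 36 = 36, d_13 = (1343 - 36^2)/1 = 47/1 = 47: (m_13, d_13) = (m_1, d_1) = (36, 47), so from here the quotients repeat a_1, ..., a_12; the period length is 12.
So sqrt(1343) = [36; (1, 1, 1, 4, 1, 35, 1, 4, 1, 1, 1, 72)] with period length k = 12.
k is even, so the fundamental solution of x^2 - 1343y^2 = 1 is (p_{k-1}, q_{k-1}) = (p_11, q_11); compute convergents through index 11.
Convergents (p_i = a_i*p_{i-1} + p_{i-2}, q_i = a_i*q_{i-1} + q_{i-2} with p_{-2}=0, p_{-1}=1, q_{-2}=1, q_{-1}=0):
  i=0: a_0=36, p_0 = 36*1 + 0 = 36, q_0 = 36*0 + 1 = 1.
  i=1: a_1=1, p_1 = 1*36 + 1 = 37, q_1 = 1*1 + 0 = 1.
  i=2: a_2=1, p_2 = 1*37 + 36 = 73, q_2 = 1*1 + 1 = 2.
  i=3: a_3=1, p_3 = 1*73 + 37 = 110, q_3 = 1*2 + 1 = 3.
  i=4: a_4=4, p_4 = 4*110 + 73 = 513, q_4 = 4*3 + 2 = 14.
  i=5: a_5=1, p_5 = 1*513 + 110 = 623, q_5 = 1*14 + 3 = 17.
  i=6: a_6=35, p_6 = 35*623 + 513 = 22318, q_6 = 35*17 + 14 = 609.
  i=7: a_7=1, p_7 = 1*22318 + 623 = 22941, q_7 = 1*609 + 17 = 626.
  i=8: a_8=4, p_8 = 4*22941 + 22318 = 114082, q_8 = 4*626 + 609 = 3113.
  i=9: a_9=1, p_9 = 1*114082 + 22941 = 137023, q_9 = 1*3113 + 626 = 3739.
  i=10: a_10=1, p_10 = 1*137023 + 114082 = 251105, q_10 = 1*3739 + 3113 = 6852.
  i=11: a_11=1, p_11 = 1*251105 + 137023 = 388128, q_11 = 1*6852 + 3739 = 10591.
Check: 388128^2 - 1343*10591^2 = 150643344384 - 150643344383 = 1, so (x, y) = (388128, 10591) solves the equation, and by the theorem it is the least positive solution.

(x, y) = (388128, 10591)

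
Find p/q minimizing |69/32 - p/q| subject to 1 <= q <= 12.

13/6

Expand x = 69/32 as a continued fraction with the Euclidean algorithm:
  69 = 2*32 + 5, so a_0 = 2.
  32 = 6*5 + 2, so a_1 = 6.
  5 = 2*2 + 1, so a_2 = 2.
  2 = 2*1 + 0, so a_3 = 2.
so x = [2; 6, 2, 2].
Convergents (p_i = a_i*p_{i-1} + p_{i-2}, q_i = a_i*q_{i-1} + q_{i-2} with p_{-2}=0, p_{-1}=1, q_{-2}=1, q_{-1}=0), until the denominator exceeds 12:
  i=0: a_0=2, p_0 = 2*1 + 0 = 2, q_0 = 2*0 + 1 = 1.
  i=1: a_1=6, p_1 = 6*2 + 1 = 13, q_1 = 6*1 + 0 = 6.
  i=2: a_2=2, p_2 = 2*13 + 2 = 28, q_2 = 2*6 + 1 = 13.
q_2 = 13 > 12, so the last convergent with denominator <= 12 is p_1/q_1 = 13/6.
The closest fraction with denominator <= 12 is either p_1/q_1 or the intermediate fraction (k*p_1 + p_0)/(k*q_1 + q_0) with the largest k >= 1 whose denominator stays <= 12; these approach x as k grows, and every other convergent or intermediate fraction in range is farther away.
Largest k: floor((12 - q_0)/q_1) = floor((12 - 1)/6) = 1.
That gives (1*13 + 2)/(1*6 + 1) = 15/7.
Compare the errors: |x - 13/6| = |69*6 - 13*32|/(32*6) = 2/192, and |x - 15/7| = |69*7 - 15*32|/(32*7) = 3/224.
Cross-multiplying, 2*224 = 448 < 576 = 3*192, so 2/192 is smaller: the convergent 13/6 is closer to x than 15/7.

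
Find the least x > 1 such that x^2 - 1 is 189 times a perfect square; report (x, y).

(x, y) = (55, 4)

First expand sqrt(189) as a continued fraction. With x_i = (sqrt(189) + m_i)/d_i and (m_0, d_0) = (0, 1): a_0 = floor(sqrt(189)) = 13, since 13^2 = 169 <= 189 < 196 = 14^2.
Iterate m_{i+1} = d_i*a_i - m_i, d_{i+1} = (189 - m_{i+1}^2)/d_i, a_{i+1} = floor((a_0 + m_{i+1})/d_{i+1}):
  m_1 = 1*13 - 0 = 13, d_1 = (189 - 13^2)/1 = 20/1 = 20, a_1 = floor((13 + 13)/20) = 1.
  m_2 = 20*1 - 13 = 7, d_2 = (189 - 7^2)/20 = 140/20 = 7, a_2 = floor((13 + 7)/7) = 2.
  m_3 = 7*2 - 7 = 7, d_3 = (189 - 7^2)/7 = 140/7 = 20, a_3 = floor((13 + 7)/20) = 1.
  m_4 = 20*1 - 7 = 13, d_4 = (189 - 13^2)/20 = 20/20 = 1, a_4 = floor((13 + 13)/1) = 26.
  m_5 = 1*26 - 13 = 13, d_5 = (189 - 13^2)/1 = 20/1 = 20: (m_5, d_5) = (m_1, d_1) = (13, 20), so from here the quotients repeat a_1, ..., a_4; the period length is 4.
So sqrt(189) = [13; (1, 2, 1, 26)] with period length k = 4.
k is even, so the fundamental solution of x^2 - 189y^2 = 1 is (p_{k-1}, q_{k-1}) = (p_3, q_3); compute convergents through index 3.
Convergents (p_i = a_i*p_{i-1} + p_{i-2}, q_i = a_i*q_{i-1} + q_{i-2} with p_{-2}=0, p_{-1}=1, q_{-2}=1, q_{-1}=0):
  i=0: a_0=13, p_0 = 13*1 + 0 = 13, q_0 = 13*0 + 1 = 1.
  i=1: a_1=1, p_1 = 1*13 + 1 = 14, q_1 = 1*1 + 0 = 1.
  i=2: a_2=2, p_2 = 2*14 + 13 = 41, q_2 = 2*1 + 1 = 3.
  i=3: a_3=1, p_3 = 1*41 + 14 = 55, q_3 = 1*3 + 1 = 4.
Check: 55^2 - 189*4^2 = 3025 - 3024 = 1, so (x, y) = (55, 4) solves the equation, and by the theorem it is the least positive solution.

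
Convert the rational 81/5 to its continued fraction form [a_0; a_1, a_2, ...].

[16; 5]

Run the Euclidean algorithm on 81 and 5; the successive quotients are the partial quotients a_0, a_1, ... (each step inverts the fractional part left over by the previous one):
  81 = 16*5 + 1, so a_0 = 16.
  5 = 5*1 + 0, so a_1 = 5.
The remainder reaches 0 after 2 divisions, so the expansion has 2 partial quotients, read off in order.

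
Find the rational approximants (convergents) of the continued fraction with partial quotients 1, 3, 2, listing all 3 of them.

Using the convergent recurrence p_i = a_i*p_{i-1} + p_{i-2}, q_i = a_i*q_{i-1} + q_{i-2} with p_{-2}=0, p_{-1}=1, q_{-2}=1, q_{-1}=0:
  i=0: a_0=1, p_0 = 1*1 + 0 = 1, q_0 = 1*0 + 1 = 1.
  i=1: a_1=3, p_1 = 3*1 + 1 = 4, q_1 = 3*1 + 0 = 3.
  i=2: a_2=2, p_2 = 2*4 + 1 = 9, q_2 = 2*3 + 1 = 7.

1/1, 4/3, 9/7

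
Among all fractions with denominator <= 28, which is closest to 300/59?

61/12

Expand x = 300/59 as a continued fraction with the Euclidean algorithm:
  300 = 5*59 + 5, so a_0 = 5.
  59 = 11*5 + 4, so a_1 = 11.
  5 = 1*4 + 1, so a_2 = 1.
  4 = 4*1 + 0, so a_3 = 4.
so x = [5; 11, 1, 4].
Convergents (p_i = a_i*p_{i-1} + p_{i-2}, q_i = a_i*q_{i-1} + q_{i-2} with p_{-2}=0, p_{-1}=1, q_{-2}=1, q_{-1}=0), until the denominator exceeds 28:
  i=0: a_0=5, p_0 = 5*1 + 0 = 5, q_0 = 5*0 + 1 = 1.
  i=1: a_1=11, p_1 = 11*5 + 1 = 56, q_1 = 11*1 + 0 = 11.
  i=2: a_2=1, p_2 = 1*56 + 5 = 61, q_2 = 1*11 + 1 = 12.
  i=3: a_3=4, p_3 = 4*61 + 56 = 300, q_3 = 4*12 + 11 = 59.
q_3 = 59 > 28, so the last convergent with denominator <= 28 is p_2/q_2 = 61/12.
The closest fraction with denominator <= 28 is either p_2/q_2 or the intermediate fraction (k*p_2 + p_1)/(k*q_2 + q_1) with the largest k >= 1 whose denominator stays <= 28; these approach x as k grows, and every other convergent or intermediate fraction in range is farther away.
Largest k: floor((28 - q_1)/q_2) = floor((28 - 11)/12) = 1.
That gives (1*61 + 56)/(1*12 + 11) = 117/23.
Compare the errors: |x - 61/12| = |300*12 - 61*59|/(59*12) = 1/708, and |x - 117/23| = |300*23 - 117*59|/(59*23) = 3/1357.
Cross-multiplying, 1*1357 = 1357 < 2124 = 3*708, so 1/708 is smaller: the convergent 61/12 is closer to x than 117/23.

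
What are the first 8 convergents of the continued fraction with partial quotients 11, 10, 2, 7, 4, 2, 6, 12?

11/1, 111/10, 233/21, 1742/157, 7201/649, 16144/1455, 104065/9379, 1264924/114003

Using the convergent recurrence p_i = a_i*p_{i-1} + p_{i-2}, q_i = a_i*q_{i-1} + q_{i-2} with p_{-2}=0, p_{-1}=1, q_{-2}=1, q_{-1}=0:
  i=0: a_0=11, p_0 = 11*1 + 0 = 11, q_0 = 11*0 + 1 = 1.
  i=1: a_1=10, p_1 = 10*11 + 1 = 111, q_1 = 10*1 + 0 = 10.
  i=2: a_2=2, p_2 = 2*111 + 11 = 233, q_2 = 2*10 + 1 = 21.
  i=3: a_3=7, p_3 = 7*233 + 111 = 1742, q_3 = 7*21 + 10 = 157.
  i=4: a_4=4, p_4 = 4*1742 + 233 = 7201, q_4 = 4*157 + 21 = 649.
  i=5: a_5=2, p_5 = 2*7201 + 1742 = 16144, q_5 = 2*649 + 157 = 1455.
  i=6: a_6=6, p_6 = 6*16144 + 7201 = 104065, q_6 = 6*1455 + 649 = 9379.
  i=7: a_7=12, p_7 = 12*104065 + 16144 = 1264924, q_7 = 12*9379 + 1455 = 114003.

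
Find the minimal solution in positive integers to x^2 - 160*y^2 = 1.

(x, y) = (721, 57)

First expand sqrt(160) as a continued fraction. With x_i = (sqrt(160) + m_i)/d_i and (m_0, d_0) = (0, 1): a_0 = floor(sqrt(160)) = 12, since 12^2 = 144 <= 160 < 169 = 13^2.
Iterate m_{i+1} = d_i*a_i - m_i, d_{i+1} = (160 - m_{i+1}^2)/d_i, a_{i+1} = floor((a_0 + m_{i+1})/d_{i+1}):
  m_1 = 1*12 - 0 = 12, d_1 = (160 - 12^2)/1 = 16/1 = 16, a_1 = floor((12 + 12)/16) = 1.
  m_2 = 16*1 - 12 = 4, d_2 = (160 - 4^2)/16 = 144/16 = 9, a_2 = floor((12 + 4)/9) = 1.
  m_3 = 9*1 - 4 = 5, d_3 = (160 - 5^2)/9 = 135/9 = 15, a_3 = floor((12 + 5)/15) = 1.
  m_4 = 15*1 - 5 = 10, d_4 = (160 - 10^2)/15 = 60/15 = 4, a_4 = floor((12 + 10)/4) = 5.
  m_5 = 4*5 - 10 = 10, d_5 = (160 - 10^2)/4 = 60/4 = 15, a_5 = floor((12 + 10)/15) = 1.
  m_6 = 15*1 - 10 = 5, d_6 = (160 - 5^2)/15 = 135/15 = 9, a_6 = floor((12 + 5)/9) = 1.
  m_7 = 9*1 - 5 = 4, d_7 = (160 - 4^2)/9 = 144/9 = 16, a_7 = floor((12 + 4)/16) = 1.
  m_8 = 16*1 - 4 = 12, d_8 = (160 - 12^2)/16 = 16/16 = 1, a_8 = floor((12 + 12)/1) = 24.
  m_9 = 1*24 - 12 = 12, d_9 = (160 - 12^2)/1 = 16/1 = 16: (m_9, d_9) = (m_1, d_1) = (12, 16), so from here the quotients repeat a_1, ..., a_8; the period length is 8.
So sqrt(160) = [12; (1, 1, 1, 5, 1, 1, 1, 24)] with period length k = 8.
k is even, so the fundamental solution of x^2 - 160y^2 = 1 is (p_{k-1}, q_{k-1}) = (p_7, q_7); compute convergents through index 7.
Convergents (p_i = a_i*p_{i-1} + p_{i-2}, q_i = a_i*q_{i-1} + q_{i-2} with p_{-2}=0, p_{-1}=1, q_{-2}=1, q_{-1}=0):
  i=0: a_0=12, p_0 = 12*1 + 0 = 12, q_0 = 12*0 + 1 = 1.
  i=1: a_1=1, p_1 = 1*12 + 1 = 13, q_1 = 1*1 + 0 = 1.
  i=2: a_2=1, p_2 = 1*13 + 12 = 25, q_2 = 1*1 + 1 = 2.
  i=3: a_3=1, p_3 = 1*25 + 13 = 38, q_3 = 1*2 + 1 = 3.
  i=4: a_4=5, p_4 = 5*38 + 25 = 215, q_4 = 5*3 + 2 = 17.
  i=5: a_5=1, p_5 = 1*215 + 38 = 253, q_5 = 1*17 + 3 = 20.
  i=6: a_6=1, p_6 = 1*253 + 215 = 468, q_6 = 1*20 + 17 = 37.
  i=7: a_7=1, p_7 = 1*468 + 253 = 721, q_7 = 1*37 + 20 = 57.
Check: 721^2 - 160*57^2 = 519841 - 519840 = 1, so (x, y) = (721, 57) solves the equation, and by the theorem it is the least positive solution.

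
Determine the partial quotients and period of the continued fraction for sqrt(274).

Write x_i = (sqrt(274) + m_i)/d_i with (m_0, d_0) = (0, 1). a_0 = floor(sqrt(274)) = 16, since 16^2 = 256 <= 274 < 289 = 17^2.
Iterate m_{i+1} = d_i*a_i - m_i, d_{i+1} = (274 - m_{i+1}^2)/d_i, a_{i+1} = floor((a_0 + m_{i+1})/d_{i+1}):
  m_1 = 1*16 - 0 = 16, d_1 = (274 - 16^2)/1 = 18/1 = 18, a_1 = floor((16 + 16)/18) = 1.
  m_2 = 18*1 - 16 = 2, d_2 = (274 - 2^2)/18 = 270/18 = 15, a_2 = floor((16 + 2)/15) = 1.
  m_3 = 15*1 - 2 = 13, d_3 = (274 - 13^2)/15 = 105/15 = 7, a_3 = floor((16 + 13)/7) = 4.
  m_4 = 7*4 - 13 = 15, d_4 = (274 - 15^2)/7 = 49/7 = 7, a_4 = floor((16 + 15)/7) = 4.
  m_5 = 7*4 - 15 = 13, d_5 = (274 - 13^2)/7 = 105/7 = 15, a_5 = floor((16 + 13)/15) = 1.
  m_6 = 15*1 - 13 = 2, d_6 = (274 - 2^2)/15 = 270/15 = 18, a_6 = floor((16 + 2)/18) = 1.
  m_7 = 18*1 - 2 = 16, d_7 = (274 - 16^2)/18 = 18/18 = 1, a_7 = floor((16 + 16)/1) = 32.
  m_8 = 1*32 - 16 = 16, d_8 = (274 - 16^2)/1 = 18/1 = 18: (m_8, d_8) = (m_1, d_1) = (16, 18), so from here the quotients repeat a_1, ..., a_7; the period length is 7.
Hence the expansion of sqrt(274) is a_0 = 16 followed by the repeating block 1, 1, 4, 4, 1, 1, 32 (period 7).

[16; (1, 1, 4, 4, 1, 1, 32)]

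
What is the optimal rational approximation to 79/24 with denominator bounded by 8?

23/7

Expand x = 79/24 as a continued fraction with the Euclidean algorithm:
  79 = 3*24 + 7, so a_0 = 3.
  24 = 3*7 + 3, so a_1 = 3.
  7 = 2*3 + 1, so a_2 = 2.
  3 = 3*1 + 0, so a_3 = 3.
so x = [3; 3, 2, 3].
Convergents (p_i = a_i*p_{i-1} + p_{i-2}, q_i = a_i*q_{i-1} + q_{i-2} with p_{-2}=0, p_{-1}=1, q_{-2}=1, q_{-1}=0), until the denominator exceeds 8:
  i=0: a_0=3, p_0 = 3*1 + 0 = 3, q_0 = 3*0 + 1 = 1.
  i=1: a_1=3, p_1 = 3*3 + 1 = 10, q_1 = 3*1 + 0 = 3.
  i=2: a_2=2, p_2 = 2*10 + 3 = 23, q_2 = 2*3 + 1 = 7.
  i=3: a_3=3, p_3 = 3*23 + 10 = 79, q_3 = 3*7 + 3 = 24.
q_3 = 24 > 8, so the last convergent with denominator <= 8 is p_2/q_2 = 23/7.
The closest fraction with denominator <= 8 is either p_2/q_2 or the intermediate fraction (k*p_2 + p_1)/(k*q_2 + q_1) with the largest k >= 1 whose denominator stays <= 8; these approach x as k grows, and every other convergent or intermediate fraction in range is farther away.
Largest k: floor((8 - q_1)/q_2) = floor((8 - 3)/7) = 0.
Since k = 0, no intermediate fraction beyond p_2/q_2 has denominator <= 8, so the convergent 23/7 is the closest (its error is |79*7 - 23*24|/(24*7) = 1/168).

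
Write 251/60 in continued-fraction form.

Run the Euclidean algorithm on 251 and 60; the successive quotients are the partial quotients a_0, a_1, ... (each step inverts the fractional part left over by the previous one):
  251 = 4*60 + 11, so a_0 = 4.
  60 = 5*11 + 5, so a_1 = 5.
  11 = 2*5 + 1, so a_2 = 2.
  5 = 5*1 + 0, so a_3 = 5.
The remainder reaches 0 after 4 divisions, so the expansion has 4 partial quotients, read off in order.

[4; 5, 2, 5]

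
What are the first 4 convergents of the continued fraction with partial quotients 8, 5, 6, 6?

8/1, 41/5, 254/31, 1565/191

Using the convergent recurrence p_i = a_i*p_{i-1} + p_{i-2}, q_i = a_i*q_{i-1} + q_{i-2} with p_{-2}=0, p_{-1}=1, q_{-2}=1, q_{-1}=0:
  i=0: a_0=8, p_0 = 8*1 + 0 = 8, q_0 = 8*0 + 1 = 1.
  i=1: a_1=5, p_1 = 5*8 + 1 = 41, q_1 = 5*1 + 0 = 5.
  i=2: a_2=6, p_2 = 6*41 + 8 = 254, q_2 = 6*5 + 1 = 31.
  i=3: a_3=6, p_3 = 6*254 + 41 = 1565, q_3 = 6*31 + 5 = 191.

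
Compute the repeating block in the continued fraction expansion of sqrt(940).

[30; (1, 1, 1, 14, 1, 1, 1, 60)]

Write x_i = (sqrt(940) + m_i)/d_i with (m_0, d_0) = (0, 1). a_0 = floor(sqrt(940)) = 30, since 30^2 = 900 <= 940 < 961 = 31^2.
Iterate m_{i+1} = d_i*a_i - m_i, d_{i+1} = (940 - m_{i+1}^2)/d_i, a_{i+1} = floor((a_0 + m_{i+1})/d_{i+1}):
  m_1 = 1*30 - 0 = 30, d_1 = (940 - 30^2)/1 = 40/1 = 40, a_1 = floor((30 + 30)/40) = 1.
  m_2 = 40*1 - 30 = 10, d_2 = (940 - 10^2)/40 = 840/40 = 21, a_2 = floor((30 + 10)/21) = 1.
  m_3 = 21*1 - 10 = 11, d_3 = (940 - 11^2)/21 = 819/21 = 39, a_3 = floor((30 + 11)/39) = 1.
  m_4 = 39*1 - 11 = 28, d_4 = (940 - 28^2)/39 = 156/39 = 4, a_4 = floor((30 + 28)/4) = 14.
  m_5 = 4*14 - 28 = 28, d_5 = (940 - 28^2)/4 = 156/4 = 39, a_5 = floor((30 + 28)/39) = 1.
  m_6 = 39*1 - 28 = 11, d_6 = (940 - 11^2)/39 = 819/39 = 21, a_6 = floor((30 + 11)/21) = 1.
  m_7 = 21*1 - 11 = 10, d_7 = (940 - 10^2)/21 = 840/21 = 40, a_7 = floor((30 + 10)/40) = 1.
  m_8 = 40*1 - 10 = 30, d_8 = (940 - 30^2)/40 = 40/40 = 1, a_8 = floor((30 + 30)/1) = 60.
  m_9 = 1*60 - 30 = 30, d_9 = (940 - 30^2)/1 = 40/1 = 40: (m_9, d_9) = (m_1, d_1) = (30, 40), so from here the quotients repeat a_1, ..., a_8; the period length is 8.
Hence the expansion of sqrt(940) is a_0 = 30 followed by the repeating block 1, 1, 1, 14, 1, 1, 1, 60 (period 8).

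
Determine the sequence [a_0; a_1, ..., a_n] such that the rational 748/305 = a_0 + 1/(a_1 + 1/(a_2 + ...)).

[2; 2, 4, 1, 3, 7]

Run the Euclidean algorithm on 748 and 305; the successive quotients are the partial quotients a_0, a_1, ... (each step inverts the fractional part left over by the previous one):
  748 = 2*305 + 138, so a_0 = 2.
  305 = 2*138 + 29, so a_1 = 2.
  138 = 4*29 + 22, so a_2 = 4.
  29 = 1*22 + 7, so a_3 = 1.
  22 = 3*7 + 1, so a_4 = 3.
  7 = 7*1 + 0, so a_5 = 7.
The remainder reaches 0 after 6 divisions, so the expansion has 6 partial quotients, read off in order.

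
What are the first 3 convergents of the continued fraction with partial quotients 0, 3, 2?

Using the convergent recurrence p_i = a_i*p_{i-1} + p_{i-2}, q_i = a_i*q_{i-1} + q_{i-2} with p_{-2}=0, p_{-1}=1, q_{-2}=1, q_{-1}=0:
  i=0: a_0=0, p_0 = 0*1 + 0 = 0, q_0 = 0*0 + 1 = 1.
  i=1: a_1=3, p_1 = 3*0 + 1 = 1, q_1 = 3*1 + 0 = 3.
  i=2: a_2=2, p_2 = 2*1 + 0 = 2, q_2 = 2*3 + 1 = 7.

0/1, 1/3, 2/7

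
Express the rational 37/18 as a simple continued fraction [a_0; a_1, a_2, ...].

Run the Euclidean algorithm on 37 and 18; the successive quotients are the partial quotients a_0, a_1, ... (each step inverts the fractional part left over by the previous one):
  37 = 2*18 + 1, so a_0 = 2.
  18 = 18*1 + 0, so a_1 = 18.
The remainder reaches 0 after 2 divisions, so the expansion has 2 partial quotients, read off in order.

[2; 18]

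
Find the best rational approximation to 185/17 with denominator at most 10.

Expand x = 185/17 as a continued fraction with the Euclidean algorithm:
  185 = 10*17 + 15, so a_0 = 10.
  17 = 1*15 + 2, so a_1 = 1.
  15 = 7*2 + 1, so a_2 = 7.
  2 = 2*1 + 0, so a_3 = 2.
so x = [10; 1, 7, 2].
Convergents (p_i = a_i*p_{i-1} + p_{i-2}, q_i = a_i*q_{i-1} + q_{i-2} with p_{-2}=0, p_{-1}=1, q_{-2}=1, q_{-1}=0), until the denominator exceeds 10:
  i=0: a_0=10, p_0 = 10*1 + 0 = 10, q_0 = 10*0 + 1 = 1.
  i=1: a_1=1, p_1 = 1*10 + 1 = 11, q_1 = 1*1 + 0 = 1.
  i=2: a_2=7, p_2 = 7*11 + 10 = 87, q_2 = 7*1 + 1 = 8.
  i=3: a_3=2, p_3 = 2*87 + 11 = 185, q_3 = 2*8 + 1 = 17.
q_3 = 17 > 10, so the last convergent with denominator <= 10 is p_2/q_2 = 87/8.
The closest fraction with denominator <= 10 is either p_2/q_2 or the intermediate fraction (k*p_2 + p_1)/(k*q_2 + q_1) with the largest k >= 1 whose denominator stays <= 10; these approach x as k grows, and every other convergent or intermediate fraction in range is farther away.
Largest k: floor((10 - q_1)/q_2) = floor((10 - 1)/8) = 1.
That gives (1*87 + 11)/(1*8 + 1) = 98/9.
Compare the errors: |x - 87/8| = |185*8 - 87*17|/(17*8) = 1/136, and |x - 98/9| = |185*9 - 98*17|/(17*9) = 1/153.
Cross-multiplying, 1*136 = 136 < 153 = 1*153, so 1/153 is smaller: the intermediate fraction 98/9 is closer to x than 87/8.

98/9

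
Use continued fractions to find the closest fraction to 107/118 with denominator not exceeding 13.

Expand x = 107/118 as a continued fraction with the Euclidean algorithm:
  107 = 0*118 + 107, so a_0 = 0.
  118 = 1*107 + 11, so a_1 = 1.
  107 = 9*11 + 8, so a_2 = 9.
  11 = 1*8 + 3, so a_3 = 1.
  8 = 2*3 + 2, so a_4 = 2.
  3 = 1*2 + 1, so a_5 = 1.
  2 = 2*1 + 0, so a_6 = 2.
so x = [0; 1, 9, 1, 2, 1, 2].
Convergents (p_i = a_i*p_{i-1} + p_{i-2}, q_i = a_i*q_{i-1} + q_{i-2} with p_{-2}=0, p_{-1}=1, q_{-2}=1, q_{-1}=0), until the denominator exceeds 13:
  i=0: a_0=0, p_0 = 0*1 + 0 = 0, q_0 = 0*0 + 1 = 1.
  i=1: a_1=1, p_1 = 1*0 + 1 = 1, q_1 = 1*1 + 0 = 1.
  i=2: a_2=9, p_2 = 9*1 + 0 = 9, q_2 = 9*1 + 1 = 10.
  i=3: a_3=1, p_3 = 1*9 + 1 = 10, q_3 = 1*10 + 1 = 11.
  i=4: a_4=2, p_4 = 2*10 + 9 = 29, q_4 = 2*11 + 10 = 32.
q_4 = 32 > 13, so the last convergent with denominator <= 13 is p_3/q_3 = 10/11.
The closest fraction with denominator <= 13 is either p_3/q_3 or the intermediate fraction (k*p_3 + p_2)/(k*q_3 + q_2) with the largest k >= 1 whose denominator stays <= 13; these approach x as k grows, and every other convergent or intermediate fraction in range is farther away.
Largest k: floor((13 - q_2)/q_3) = floor((13 - 10)/11) = 0.
Since k = 0, no intermediate fraction beyond p_3/q_3 has denominator <= 13, so the convergent 10/11 is the closest (its error is |107*11 - 10*118|/(118*11) = 3/1298).

10/11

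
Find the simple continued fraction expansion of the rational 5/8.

Run the Euclidean algorithm on 5 and 8; the successive quotients are the partial quotients a_0, a_1, ... (each step inverts the fractional part left over by the previous one):
  5 = 0*8 + 5, so a_0 = 0.
  8 = 1*5 + 3, so a_1 = 1.
  5 = 1*3 + 2, so a_2 = 1.
  3 = 1*2 + 1, so a_3 = 1.
  2 = 2*1 + 0, so a_4 = 2.
The remainder reaches 0 after 5 divisions, so the expansion has 5 partial quotients, read off in order.

[0; 1, 1, 1, 2]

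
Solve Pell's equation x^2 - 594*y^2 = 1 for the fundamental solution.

(x, y) = (1098305, 45064)

First expand sqrt(594) as a continued fraction. With x_i = (sqrt(594) + m_i)/d_i and (m_0, d_0) = (0, 1): a_0 = floor(sqrt(594)) = 24, since 24^2 = 576 <= 594 < 625 = 25^2.
Iterate m_{i+1} = d_i*a_i - m_i, d_{i+1} = (594 - m_{i+1}^2)/d_i, a_{i+1} = floor((a_0 + m_{i+1})/d_{i+1}):
  m_1 = 1*24 - 0 = 24, d_1 = (594 - 24^2)/1 = 18/1 = 18, a_1 = floor((24 + 24)/18) = 2.
  m_2 = 18*2 - 24 = 12, d_2 = (594 - 12^2)/18 = 450/18 = 25, a_2 = floor((24 + 12)/25) = 1.
  m_3 = 25*1 - 12 = 13, d_3 = (594 - 13^2)/25 = 425/25 = 17, a_3 = floor((24 + 13)/17) = 2.
  m_4 = 17*2 - 13 = 21, d_4 = (594 - 21^2)/17 = 153/17 = 9, a_4 = floor((24 + 21)/9) = 5.
  m_5 = 9*5 - 21 = 24, d_5 = (594 - 24^2)/9 = 18/9 = 2, a_5 = floor((24 + 24)/2) = 24.
  m_6 = 2*24 - 24 = 24, d_6 = (594 - 24^2)/2 = 18/2 = 9, a_6 = floor((24 + 24)/9) = 5.
  m_7 = 9*5 - 24 = 21, d_7 = (594 - 21^2)/9 = 153/9 = 17, a_7 = floor((24 + 21)/17) = 2.
  m_8 = 17*2 - 21 = 13, d_8 = (594 - 13^2)/17 = 425/17 = 25, a_8 = floor((24 + 13)/25) = 1.
  m_9 = 25*1 - 13 = 12, d_9 = (594 - 12^2)/25 = 450/25 = 18, a_9 = floor((24 + 12)/18) = 2.
  m_10 = 18*2 - 12 = 24, d_10 = (594 - 24^2)/18 = 18/18 = 1, a_10 = floor((24 + 24)/1) = 48.
  m_11 = 1*48 - 24 = 24, d_11 = (594 - 24^2)/1 = 18/1 = 18: (m_11, d_11) = (m_1, d_1) = (24, 18), so from here the quotients repeat a_1, ..., a_10; the period length is 10.
So sqrt(594) = [24; (2, 1, 2, 5, 24, 5, 2, 1, 2, 48)] with period length k = 10.
k is even, so the fundamental solution of x^2 - 594y^2 = 1 is (p_{k-1}, q_{k-1}) = (p_9, q_9); compute convergents through index 9.
Convergents (p_i = a_i*p_{i-1} + p_{i-2}, q_i = a_i*q_{i-1} + q_{i-2} with p_{-2}=0, p_{-1}=1, q_{-2}=1, q_{-1}=0):
  i=0: a_0=24, p_0 = 24*1 + 0 = 24, q_0 = 24*0 + 1 = 1.
  i=1: a_1=2, p_1 = 2*24 + 1 = 49, q_1 = 2*1 + 0 = 2.
  i=2: a_2=1, p_2 = 1*49 + 24 = 73, q_2 = 1*2 + 1 = 3.
  i=3: a_3=2, p_3 = 2*73 + 49 = 195, q_3 = 2*3 + 2 = 8.
  i=4: a_4=5, p_4 = 5*195 + 73 = 1048, q_4 = 5*8 + 3 = 43.
  i=5: a_5=24, p_5 = 24*1048 + 195 = 25347, q_5 = 24*43 + 8 = 1040.
  i=6: a_6=5, p_6 = 5*25347 + 1048 = 127783, q_6 = 5*1040 + 43 = 5243.
  i=7: a_7=2, p_7 = 2*127783 + 25347 = 280913, q_7 = 2*5243 + 1040 = 11526.
  i=8: a_8=1, p_8 = 1*280913 + 127783 = 408696, q_8 = 1*11526 + 5243 = 16769.
  i=9: a_9=2, p_9 = 2*408696 + 280913 = 1098305, q_9 = 2*16769 + 11526 = 45064.
Check: 1098305^2 - 594*45064^2 = 1206273873025 - 1206273873024 = 1, so (x, y) = (1098305, 45064) solves the equation, and by the theorem it is the least positive solution.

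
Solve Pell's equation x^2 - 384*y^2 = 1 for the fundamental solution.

(x, y) = (4801, 245)

First expand sqrt(384) as a continued fraction. With x_i = (sqrt(384) + m_i)/d_i and (m_0, d_0) = (0, 1): a_0 = floor(sqrt(384)) = 19, since 19^2 = 361 <= 384 < 400 = 20^2.
Iterate m_{i+1} = d_i*a_i - m_i, d_{i+1} = (384 - m_{i+1}^2)/d_i, a_{i+1} = floor((a_0 + m_{i+1})/d_{i+1}):
  m_1 = 1*19 - 0 = 19, d_1 = (384 - 19^2)/1 = 23/1 = 23, a_1 = floor((19 + 19)/23) = 1.
  m_2 = 23*1 - 19 = 4, d_2 = (384 - 4^2)/23 = 368/23 = 16, a_2 = floor((19 + 4)/16) = 1.
  m_3 = 16*1 - 4 = 12, d_3 = (384 - 12^2)/16 = 240/16 = 15, a_3 = floor((19 + 12)/15) = 2.
  m_4 = 15*2 - 12 = 18, d_4 = (384 - 18^2)/15 = 60/15 = 4, a_4 = floor((19 + 18)/4) = 9.
  m_5 = 4*9 - 18 = 18, d_5 = (384 - 18^2)/4 = 60/4 = 15, a_5 = floor((19 + 18)/15) = 2.
  m_6 = 15*2 - 18 = 12, d_6 = (384 - 12^2)/15 = 240/15 = 16, a_6 = floor((19 + 12)/16) = 1.
  m_7 = 16*1 - 12 = 4, d_7 = (384 - 4^2)/16 = 368/16 = 23, a_7 = floor((19 + 4)/23) = 1.
  m_8 = 23*1 - 4 = 19, d_8 = (384 - 19^2)/23 = 23/23 = 1, a_8 = floor((19 + 19)/1) = 38.
  m_9 = 1*38 - 19 = 19, d_9 = (384 - 19^2)/1 = 23/1 = 23: (m_9, d_9) = (m_1, d_1) = (19, 23), so from here the quotients repeat a_1, ..., a_8; the period length is 8.
So sqrt(384) = [19; (1, 1, 2, 9, 2, 1, 1, 38)] with period length k = 8.
k is even, so the fundamental solution of x^2 - 384y^2 = 1 is (p_{k-1}, q_{k-1}) = (p_7, q_7); compute convergents through index 7.
Convergents (p_i = a_i*p_{i-1} + p_{i-2}, q_i = a_i*q_{i-1} + q_{i-2} with p_{-2}=0, p_{-1}=1, q_{-2}=1, q_{-1}=0):
  i=0: a_0=19, p_0 = 19*1 + 0 = 19, q_0 = 19*0 + 1 = 1.
  i=1: a_1=1, p_1 = 1*19 + 1 = 20, q_1 = 1*1 + 0 = 1.
  i=2: a_2=1, p_2 = 1*20 + 19 = 39, q_2 = 1*1 + 1 = 2.
  i=3: a_3=2, p_3 = 2*39 + 20 = 98, q_3 = 2*2 + 1 = 5.
  i=4: a_4=9, p_4 = 9*98 + 39 = 921, q_4 = 9*5 + 2 = 47.
  i=5: a_5=2, p_5 = 2*921 + 98 = 1940, q_5 = 2*47 + 5 = 99.
  i=6: a_6=1, p_6 = 1*1940 + 921 = 2861, q_6 = 1*99 + 47 = 146.
  i=7: a_7=1, p_7 = 1*2861 + 1940 = 4801, q_7 = 1*146 + 99 = 245.
Check: 4801^2 - 384*245^2 = 23049601 - 23049600 = 1, so (x, y) = (4801, 245) solves the equation, and by the theorem it is the least positive solution.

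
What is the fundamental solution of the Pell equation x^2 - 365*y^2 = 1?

(x, y) = (23915529, 1251796)

First expand sqrt(365) as a continued fraction. With x_i = (sqrt(365) + m_i)/d_i and (m_0, d_0) = (0, 1): a_0 = floor(sqrt(365)) = 19, since 19^2 = 361 <= 365 < 400 = 20^2.
Iterate m_{i+1} = d_i*a_i - m_i, d_{i+1} = (365 - m_{i+1}^2)/d_i, a_{i+1} = floor((a_0 + m_{i+1})/d_{i+1}):
  m_1 = 1*19 - 0 = 19, d_1 = (365 - 19^2)/1 = 4/1 = 4, a_1 = floor((19 + 19)/4) = 9.
  m_2 = 4*9 - 19 = 17, d_2 = (365 - 17^2)/4 = 76/4 = 19, a_2 = floor((19 + 17)/19) = 1.
  m_3 = 19*1 - 17 = 2, d_3 = (365 - 2^2)/19 = 361/19 = 19, a_3 = floor((19 + 2)/19) = 1.
  m_4 = 19*1 - 2 = 17, d_4 = (365 - 17^2)/19 = 76/19 = 4, a_4 = floor((19 + 17)/4) = 9.
  m_5 = 4*9 - 17 = 19, d_5 = (365 - 19^2)/4 = 4/4 = 1, a_5 = floor((19 + 19)/1) = 38.
  m_6 = 1*38 - 19 = 19, d_6 = (365 - 19^2)/1 = 4/1 = 4: (m_6, d_6) = (m_1, d_1) = (19, 4), so from here the quotients repeat a_1, ..., a_5; the period length is 5.
So sqrt(365) = [19; (9, 1, 1, 9, 38)] with period length k = 5.
k is odd, so (p_{k-1}, q_{k-1}) only solves x^2 - 365y^2 = -1 and the fundamental solution of x^2 - 365y^2 = 1 is (p_{2k-1}, q_{2k-1}) = (p_9, q_9); compute convergents through index 9, running through the period twice.
Convergents (p_i = a_i*p_{i-1} + p_{i-2}, q_i = a_i*q_{i-1} + q_{i-2} with p_{-2}=0, p_{-1}=1, q_{-2}=1, q_{-1}=0):
  i=0: a_0=19, p_0 = 19*1 + 0 = 19, q_0 = 19*0 + 1 = 1.
  i=1: a_1=9, p_1 = 9*19 + 1 = 172, q_1 = 9*1 + 0 = 9.
  i=2: a_2=1, p_2 = 1*172 + 19 = 191, q_2 = 1*9 + 1 = 10.
  i=3: a_3=1, p_3 = 1*191 + 172 = 363, q_3 = 1*10 + 9 = 19.
  i=4: a_4=9, p_4 = 9*363 + 191 = 3458, q_4 = 9*19 + 10 = 181.
  i=5: a_5=38, p_5 = 38*3458 + 363 = 131767, q_5 = 38*181 + 19 = 6897.
  i=6: a_6=9, p_6 = 9*131767 + 3458 = 1189361, q_6 = 9*6897 + 181 = 62254.
  i=7: a_7=1, p_7 = 1*1189361 + 131767 = 1321128, q_7 = 1*62254 + 6897 = 69151.
  i=8: a_8=1, p_8 = 1*1321128 + 1189361 = 2510489, q_8 = 1*69151 + 62254 = 131405.
  i=9: a_9=9, p_9 = 9*2510489 + 1321128 = 23915529, q_9 = 9*131405 + 69151 = 1251796.
Indeed p_4^2 - 365*q_4^2 = 11957764 - 11957765 = -1, not +1.
Check: 23915529^2 - 365*1251796^2 = 571952527349841 - 571952527349840 = 1, so (x, y) = (23915529, 1251796) solves the equation, and by the theorem it is the least positive solution.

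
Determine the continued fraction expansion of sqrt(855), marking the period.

Write x_i = (sqrt(855) + m_i)/d_i with (m_0, d_0) = (0, 1). a_0 = floor(sqrt(855)) = 29, since 29^2 = 841 <= 855 < 900 = 30^2.
Iterate m_{i+1} = d_i*a_i - m_i, d_{i+1} = (855 - m_{i+1}^2)/d_i, a_{i+1} = floor((a_0 + m_{i+1})/d_{i+1}):
  m_1 = 1*29 - 0 = 29, d_1 = (855 - 29^2)/1 = 14/1 = 14, a_1 = floor((29 + 29)/14) = 4.
  m_2 = 14*4 - 29 = 27, d_2 = (855 - 27^2)/14 = 126/14 = 9, a_2 = floor((29 + 27)/9) = 6.
  m_3 = 9*6 - 27 = 27, d_3 = (855 - 27^2)/9 = 126/9 = 14, a_3 = floor((29 + 27)/14) = 4.
  m_4 = 14*4 - 27 = 29, d_4 = (855 - 29^2)/14 = 14/14 = 1, a_4 = floor((29 + 29)/1) = 58.
  m_5 = 1*58 - 29 = 29, d_5 = (855 - 29^2)/1 = 14/1 = 14: (m_5, d_5) = (m_1, d_1) = (29, 14), so from here the quotients repeat a_1, ..., a_4; the period length is 4.
Hence the expansion of sqrt(855) is a_0 = 29 followed by the repeating block 4, 6, 4, 58 (period 4).

[29; (4, 6, 4, 58)]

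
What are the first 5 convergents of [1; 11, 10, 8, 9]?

1/1, 12/11, 121/111, 980/899, 8941/8202

Using the convergent recurrence p_i = a_i*p_{i-1} + p_{i-2}, q_i = a_i*q_{i-1} + q_{i-2} with p_{-2}=0, p_{-1}=1, q_{-2}=1, q_{-1}=0:
  i=0: a_0=1, p_0 = 1*1 + 0 = 1, q_0 = 1*0 + 1 = 1.
  i=1: a_1=11, p_1 = 11*1 + 1 = 12, q_1 = 11*1 + 0 = 11.
  i=2: a_2=10, p_2 = 10*12 + 1 = 121, q_2 = 10*11 + 1 = 111.
  i=3: a_3=8, p_3 = 8*121 + 12 = 980, q_3 = 8*111 + 11 = 899.
  i=4: a_4=9, p_4 = 9*980 + 121 = 8941, q_4 = 9*899 + 111 = 8202.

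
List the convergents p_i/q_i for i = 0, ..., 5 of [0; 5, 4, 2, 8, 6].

0/1, 1/5, 4/21, 9/47, 76/397, 465/2429

Using the convergent recurrence p_i = a_i*p_{i-1} + p_{i-2}, q_i = a_i*q_{i-1} + q_{i-2} with p_{-2}=0, p_{-1}=1, q_{-2}=1, q_{-1}=0:
  i=0: a_0=0, p_0 = 0*1 + 0 = 0, q_0 = 0*0 + 1 = 1.
  i=1: a_1=5, p_1 = 5*0 + 1 = 1, q_1 = 5*1 + 0 = 5.
  i=2: a_2=4, p_2 = 4*1 + 0 = 4, q_2 = 4*5 + 1 = 21.
  i=3: a_3=2, p_3 = 2*4 + 1 = 9, q_3 = 2*21 + 5 = 47.
  i=4: a_4=8, p_4 = 8*9 + 4 = 76, q_4 = 8*47 + 21 = 397.
  i=5: a_5=6, p_5 = 6*76 + 9 = 465, q_5 = 6*397 + 47 = 2429.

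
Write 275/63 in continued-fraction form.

[4; 2, 1, 2, 1, 5]

Run the Euclidean algorithm on 275 and 63; the successive quotients are the partial quotients a_0, a_1, ... (each step inverts the fractional part left over by the previous one):
  275 = 4*63 + 23, so a_0 = 4.
  63 = 2*23 + 17, so a_1 = 2.
  23 = 1*17 + 6, so a_2 = 1.
  17 = 2*6 + 5, so a_3 = 2.
  6 = 1*5 + 1, so a_4 = 1.
  5 = 5*1 + 0, so a_5 = 5.
The remainder reaches 0 after 6 divisions, so the expansion has 6 partial quotients, read off in order.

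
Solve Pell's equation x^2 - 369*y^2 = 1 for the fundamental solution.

(x, y) = (8396801, 437120)

First expand sqrt(369) as a continued fraction. With x_i = (sqrt(369) + m_i)/d_i and (m_0, d_0) = (0, 1): a_0 = floor(sqrt(369)) = 19, since 19^2 = 361 <= 369 < 400 = 20^2.
Iterate m_{i+1} = d_i*a_i - m_i, d_{i+1} = (369 - m_{i+1}^2)/d_i, a_{i+1} = floor((a_0 + m_{i+1})/d_{i+1}):
  m_1 = 1*19 - 0 = 19, d_1 = (369 - 19^2)/1 = 8/1 = 8, a_1 = floor((19 + 19)/8) = 4.
  m_2 = 8*4 - 19 = 13, d_2 = (369 - 13^2)/8 = 200/8 = 25, a_2 = floor((19 + 13)/25) = 1.
  m_3 = 25*1 - 13 = 12, d_3 = (369 - 12^2)/25 = 225/25 = 9, a_3 = floor((19 + 12)/9) = 3.
  m_4 = 9*3 - 12 = 15, d_4 = (369 - 15^2)/9 = 144/9 = 16, a_4 = floor((19 + 15)/16) = 2.
  m_5 = 16*2 - 15 = 17, d_5 = (369 - 17^2)/16 = 80/16 = 5, a_5 = floor((19 + 17)/5) = 7.
  m_6 = 5*7 - 17 = 18, d_6 = (369 - 18^2)/5 = 45/5 = 9, a_6 = floor((19 + 18)/9) = 4.
  m_7 = 9*4 - 18 = 18, d_7 = (369 - 18^2)/9 = 45/9 = 5, a_7 = floor((19 + 18)/5) = 7.
  m_8 = 5*7 - 18 = 17, d_8 = (369 - 17^2)/5 = 80/5 = 16, a_8 = floor((19 + 17)/16) = 2.
  m_9 = 16*2 - 17 = 15, d_9 = (369 - 15^2)/16 = 144/16 = 9, a_9 = floor((19 + 15)/9) = 3.
  m_10 = 9*3 - 15 = 12, d_10 = (369 - 12^2)/9 = 225/9 = 25, a_10 = floor((19 + 12)/25) = 1.
  m_11 = 25*1 - 12 = 13, d_11 = (369 - 13^2)/25 = 200/25 = 8, a_11 = floor((19 + 13)/8) = 4.
  m_12 = 8*4 - 13 = 19, d_12 = (369 - 19^2)/8 = 8/8 = 1, a_12 = floor((19 + 19)/1) = 38.
  m_13 = 1*38 - 19 = 19, d_13 = (369 - 19^2)/1 = 8/1 = 8: (m_13, d_13) = (m_1, d_1) = (19, 8), so from here the quotients repeat a_1, ..., a_12; the period length is 12.
So sqrt(369) = [19; (4, 1, 3, 2, 7, 4, 7, 2, 3, 1, 4, 38)] with period length k = 12.
k is even, so the fundamental solution of x^2 - 369y^2 = 1 is (p_{k-1}, q_{k-1}) = (p_11, q_11); compute convergents through index 11.
Convergents (p_i = a_i*p_{i-1} + p_{i-2}, q_i = a_i*q_{i-1} + q_{i-2} with p_{-2}=0, p_{-1}=1, q_{-2}=1, q_{-1}=0):
  i=0: a_0=19, p_0 = 19*1 + 0 = 19, q_0 = 19*0 + 1 = 1.
  i=1: a_1=4, p_1 = 4*19 + 1 = 77, q_1 = 4*1 + 0 = 4.
  i=2: a_2=1, p_2 = 1*77 + 19 = 96, q_2 = 1*4 + 1 = 5.
  i=3: a_3=3, p_3 = 3*96 + 77 = 365, q_3 = 3*5 + 4 = 19.
  i=4: a_4=2, p_4 = 2*365 + 96 = 826, q_4 = 2*19 + 5 = 43.
  i=5: a_5=7, p_5 = 7*826 + 365 = 6147, q_5 = 7*43 + 19 = 320.
  i=6: a_6=4, p_6 = 4*6147 + 826 = 25414, q_6 = 4*320 + 43 = 1323.
  i=7: a_7=7, p_7 = 7*25414 + 6147 = 184045, q_7 = 7*1323 + 320 = 9581.
  i=8: a_8=2, p_8 = 2*184045 + 25414 = 393504, q_8 = 2*9581 + 1323 = 20485.
  i=9: a_9=3, p_9 = 3*393504 + 184045 = 1364557, q_9 = 3*20485 + 9581 = 71036.
  i=10: a_10=1, p_10 = 1*1364557 + 393504 = 1758061, q_10 = 1*71036 + 20485 = 91521.
  i=11: a_11=4, p_11 = 4*1758061 + 1364557 = 8396801, q_11 = 4*91521 + 71036 = 437120.
Check: 8396801^2 - 369*437120^2 = 70506267033601 - 70506267033600 = 1, so (x, y) = (8396801, 437120) solves the equation, and by the theorem it is the least positive solution.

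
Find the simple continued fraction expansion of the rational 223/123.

[1; 1, 4, 2, 1, 7]

Run the Euclidean algorithm on 223 and 123; the successive quotients are the partial quotients a_0, a_1, ... (each step inverts the fractional part left over by the previous one):
  223 = 1*123 + 100, so a_0 = 1.
  123 = 1*100 + 23, so a_1 = 1.
  100 = 4*23 + 8, so a_2 = 4.
  23 = 2*8 + 7, so a_3 = 2.
  8 = 1*7 + 1, so a_4 = 1.
  7 = 7*1 + 0, so a_5 = 7.
The remainder reaches 0 after 6 divisions, so the expansion has 6 partial quotients, read off in order.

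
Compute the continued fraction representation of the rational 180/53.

[3; 2, 1, 1, 10]

Run the Euclidean algorithm on 180 and 53; the successive quotients are the partial quotients a_0, a_1, ... (each step inverts the fractional part left over by the previous one):
  180 = 3*53 + 21, so a_0 = 3.
  53 = 2*21 + 11, so a_1 = 2.
  21 = 1*11 + 10, so a_2 = 1.
  11 = 1*10 + 1, so a_3 = 1.
  10 = 10*1 + 0, so a_4 = 10.
The remainder reaches 0 after 5 divisions, so the expansion has 5 partial quotients, read off in order.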